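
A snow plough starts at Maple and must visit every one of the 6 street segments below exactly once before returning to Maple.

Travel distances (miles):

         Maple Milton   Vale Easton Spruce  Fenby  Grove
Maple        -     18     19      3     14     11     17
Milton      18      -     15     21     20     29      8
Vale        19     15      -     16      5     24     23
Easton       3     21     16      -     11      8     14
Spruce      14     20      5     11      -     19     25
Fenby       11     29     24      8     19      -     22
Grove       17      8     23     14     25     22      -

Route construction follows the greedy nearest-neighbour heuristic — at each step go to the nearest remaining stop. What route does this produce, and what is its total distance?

From Maple: distances to unvisited — Easton=3, Fenby=11, Spruce=14, Grove=17, Milton=18, Vale=19. Nearest is Easton (3).
From Easton: distances to unvisited — Fenby=8, Spruce=11, Grove=14, Vale=16, Milton=21. Nearest is Fenby (8).
From Fenby: distances to unvisited — Spruce=19, Grove=22, Vale=24, Milton=29. Nearest is Spruce (19).
From Spruce: distances to unvisited — Vale=5, Milton=20, Grove=25. Nearest is Vale (5).
From Vale: distances to unvisited — Milton=15, Grove=23. Nearest is Milton (15).
From Milton: distances to unvisited — Grove=8. Nearest is Grove (8).
Return Grove→Maple: 17.
Total = 3 + 8 + 19 + 5 + 15 + 8 + 17 = 75.

Nearest-neighbour total = 75 miles; route Maple → Easton → Fenby → Spruce → Vale → Milton → Grove → Maple.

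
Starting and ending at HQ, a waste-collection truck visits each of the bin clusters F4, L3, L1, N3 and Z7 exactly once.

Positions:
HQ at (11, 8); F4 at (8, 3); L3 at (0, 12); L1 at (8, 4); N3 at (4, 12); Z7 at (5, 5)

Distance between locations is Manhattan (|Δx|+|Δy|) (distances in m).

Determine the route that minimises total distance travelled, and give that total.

40 m — the shortest possible round trip.

HQ → F4 → L3 → L1 → N3 → Z7 → HQ: 8+17+16+12+8+9 = 70
HQ → F4 → L3 → L1 → Z7 → N3 → HQ: 8+17+16+4+8+11 = 64
HQ → F4 → L3 → N3 → L1 → Z7 → HQ: 8+17+4+12+4+9 = 54
HQ → F4 → L3 → N3 → Z7 → L1 → HQ: 8+17+4+8+4+7 = 48
HQ → F4 → L3 → Z7 → L1 → N3 → HQ: 8+17+12+4+12+11 = 64
HQ → F4 → L3 → Z7 → N3 → L1 → HQ: 8+17+12+8+12+7 = 64
HQ → F4 → L1 → L3 → N3 → Z7 → HQ: 8+1+16+4+8+9 = 46
HQ → F4 → L1 → L3 → Z7 → N3 → HQ: 8+1+16+12+8+11 = 56
HQ → F4 → L1 → N3 → L3 → Z7 → HQ: 8+1+12+4+12+9 = 46
HQ → F4 → L1 → N3 → Z7 → L3 → HQ: 8+1+12+8+12+15 = 56
HQ → F4 → L1 → Z7 → L3 → N3 → HQ: 8+1+4+12+4+11 = 40
HQ → F4 → L1 → Z7 → N3 → L3 → HQ: 8+1+4+8+4+15 = 40
HQ → F4 → N3 → L3 → L1 → Z7 → HQ: 8+13+4+16+4+9 = 54
HQ → F4 → N3 → L3 → Z7 → L1 → HQ: 8+13+4+12+4+7 = 48
… (46 more)
The minimum is 40.
One optimal route: HQ → F4 → L1 → Z7 → L3 → N3 → HQ (or its reverse).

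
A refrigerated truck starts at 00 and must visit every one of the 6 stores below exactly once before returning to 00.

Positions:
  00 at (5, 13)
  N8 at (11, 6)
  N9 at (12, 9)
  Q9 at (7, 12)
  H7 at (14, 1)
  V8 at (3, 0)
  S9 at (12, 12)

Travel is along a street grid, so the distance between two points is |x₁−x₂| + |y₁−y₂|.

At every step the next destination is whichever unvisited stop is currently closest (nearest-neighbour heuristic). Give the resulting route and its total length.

Nearest-neighbour total = 50; route 00 → Q9 → S9 → N9 → N8 → H7 → V8 → 00.

00 → [Q9:3 / S9:8 / N9:11 / N8:13 / V8:15 / H7:21] → Q9 (3)
Q9 → [S9:5 / N9:8 / N8:10 / V8:16 / H7:18] → S9 (5)
S9 → [N9:3 / N8:7 / H7:13 / V8:21] → N9 (3)
N9 → [N8:4 / H7:10 / V8:18] → N8 (4)
N8 → [H7:8 / V8:14] → H7 (8)
H7 → [V8:12] → V8 (12)
Return V8→00: 15.
Total = 3 + 5 + 3 + 4 + 8 + 12 + 15 = 50.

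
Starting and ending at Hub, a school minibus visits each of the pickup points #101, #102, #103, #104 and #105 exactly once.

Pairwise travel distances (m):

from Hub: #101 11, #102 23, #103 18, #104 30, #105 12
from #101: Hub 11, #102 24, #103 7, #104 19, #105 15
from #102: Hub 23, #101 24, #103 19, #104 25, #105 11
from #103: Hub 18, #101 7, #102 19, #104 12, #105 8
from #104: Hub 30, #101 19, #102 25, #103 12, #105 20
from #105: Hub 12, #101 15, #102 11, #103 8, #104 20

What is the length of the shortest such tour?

Shortest round trip = 78 m.

With 5 stops there are 5!/2 = 60 distinct round trips (a route and its reverse cost the same).
Hub - #101 - #102 - #103 - #104 - #105 - Hub: 11+24+19+12+20+12 = 98
Hub - #101 - #102 - #103 - #105 - #104 - Hub: 11+24+19+8+20+30 = 112
Hub - #101 - #102 - #104 - #103 - #105 - Hub: 11+24+25+12+8+12 = 92
Hub - #101 - #102 - #104 - #105 - #103 - Hub: 11+24+25+20+8+18 = 106
Hub - #101 - #102 - #105 - #103 - #104 - Hub: 11+24+11+8+12+30 = 96
Hub - #101 - #102 - #105 - #104 - #103 - Hub: 11+24+11+20+12+18 = 96
Hub - #101 - #103 - #102 - #104 - #105 - Hub: 11+7+19+25+20+12 = 94
Hub - #101 - #103 - #102 - #105 - #104 - Hub: 11+7+19+11+20+30 = 98
Hub - #101 - #103 - #104 - #102 - #105 - Hub: 11+7+12+25+11+12 = 78
Hub - #101 - #103 - #104 - #105 - #102 - Hub: 11+7+12+20+11+23 = 84
Hub - #101 - #103 - #105 - #102 - #104 - Hub: 11+7+8+11+25+30 = 92
Hub - #101 - #103 - #105 - #104 - #102 - Hub: 11+7+8+20+25+23 = 94
Hub - #101 - #104 - #102 - #103 - #105 - Hub: 11+19+25+19+8+12 = 94
Hub - #101 - #104 - #102 - #105 - #103 - Hub: 11+19+25+11+8+18 = 92
… (46 more)
The minimum is 78.
One optimal route: Hub → #101 → #103 → #104 → #102 → #105 → Hub (or its reverse).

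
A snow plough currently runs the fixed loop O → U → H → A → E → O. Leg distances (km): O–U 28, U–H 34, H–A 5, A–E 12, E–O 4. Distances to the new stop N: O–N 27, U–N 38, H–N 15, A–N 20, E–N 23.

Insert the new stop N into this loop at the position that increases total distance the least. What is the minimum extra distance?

Insertion cost between consecutive stops i–j is d(i,N) + d(N,j) − d(i,j):
  between O and U: 27 + 38 − 28 = 37
  between U and H: 38 + 15 − 34 = 19
  between H and A: 15 + 20 − 5 = 30
  between A and E: 20 + 23 − 12 = 31
  between E and O: 23 + 27 − 4 = 46
Cheapest insertion is between U and H, adding 19.
New total = 83 + 19 = 102.

Minimum extra distance: 19 km, inserting N between U and H.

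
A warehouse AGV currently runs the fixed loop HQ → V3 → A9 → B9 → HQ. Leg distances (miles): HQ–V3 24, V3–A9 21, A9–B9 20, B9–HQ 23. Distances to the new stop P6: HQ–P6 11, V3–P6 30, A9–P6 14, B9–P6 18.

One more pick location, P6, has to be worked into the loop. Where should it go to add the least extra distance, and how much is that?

Adding 6 miles by placing P6 on the B9–HQ leg.

Insertion cost between consecutive stops i–j is d(i,P6) + d(P6,j) − d(i,j):
  between HQ and V3: 11 + 30 − 24 = 17
  between V3 and A9: 30 + 14 − 21 = 23
  between A9 and B9: 14 + 18 − 20 = 12
  between B9 and HQ: 18 + 11 − 23 = 6
Cheapest insertion is between B9 and HQ, adding 6.
New total = 88 + 6 = 94.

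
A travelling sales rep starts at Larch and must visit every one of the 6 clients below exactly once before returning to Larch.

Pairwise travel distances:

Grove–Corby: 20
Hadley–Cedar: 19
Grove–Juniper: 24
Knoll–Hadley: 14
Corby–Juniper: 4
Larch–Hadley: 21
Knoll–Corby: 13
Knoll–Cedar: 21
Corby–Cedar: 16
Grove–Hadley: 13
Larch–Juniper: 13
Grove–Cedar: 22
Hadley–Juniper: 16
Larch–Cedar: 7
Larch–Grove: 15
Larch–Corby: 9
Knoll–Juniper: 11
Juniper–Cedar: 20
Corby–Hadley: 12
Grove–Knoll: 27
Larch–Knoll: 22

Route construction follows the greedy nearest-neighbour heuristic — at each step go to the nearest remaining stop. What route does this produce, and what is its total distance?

80 along Larch → Cedar → Corby → Juniper → Knoll → Hadley → Grove → Larch.

Larch → [Cedar:7 / Corby:9 / Juniper:13 / Grove:15 / Hadley:21 / Knoll:22] → Cedar (7)
Cedar → [Corby:16 / Hadley:19 / Juniper:20 / Knoll:21 / Grove:22] → Corby (16)
Corby → [Juniper:4 / Hadley:12 / Knoll:13 / Grove:20] → Juniper (4)
Juniper → [Knoll:11 / Hadley:16 / Grove:24] → Knoll (11)
Knoll → [Hadley:14 / Grove:27] → Hadley (14)
Hadley → [Grove:13] → Grove (13)
Return Grove→Larch: 15.
Total = 7 + 16 + 4 + 11 + 14 + 13 + 15 = 80.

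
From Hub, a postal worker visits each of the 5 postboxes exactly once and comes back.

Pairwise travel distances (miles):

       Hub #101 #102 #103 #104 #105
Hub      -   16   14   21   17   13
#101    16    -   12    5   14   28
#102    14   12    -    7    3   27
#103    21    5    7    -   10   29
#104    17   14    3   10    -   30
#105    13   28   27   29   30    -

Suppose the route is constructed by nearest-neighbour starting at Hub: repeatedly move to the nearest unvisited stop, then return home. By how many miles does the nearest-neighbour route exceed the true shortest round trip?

Hub: #105=13, #102=14, #101=16, #104=17, #103=21 ⇒ #105
#105: #102=27, #101=28, #103=29, #104=30 ⇒ #102
#102: #104=3, #103=7, #101=12 ⇒ #104
#104: #103=10, #101=14 ⇒ #103
#103: #101=5 ⇒ #101
NN route Hub → #105 → #102 → #104 → #103 → #101 → Hub costs 74.
Optimal: Hub → #102 → #104 → #103 → #101 → #105 → Hub costs 73 (by enumerating all 60 distinct tours).
Excess = 74 − 73 = 1.

The nearest-neighbour route is 1 miles longer than optimal.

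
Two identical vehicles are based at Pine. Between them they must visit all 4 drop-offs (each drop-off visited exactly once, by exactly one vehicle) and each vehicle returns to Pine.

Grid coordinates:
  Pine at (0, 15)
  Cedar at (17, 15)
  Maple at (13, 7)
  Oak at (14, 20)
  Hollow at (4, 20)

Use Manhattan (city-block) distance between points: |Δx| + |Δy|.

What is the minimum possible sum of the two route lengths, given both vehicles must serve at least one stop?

Try each way of splitting the stops between the two vehicles (each non-empty) and, for each split, find the best tour for each vehicle:
  {Cedar} + {Maple, Oak, Hollow}: 34 + 54 = 88
  {Maple} + {Cedar, Oak, Hollow}: 42 + 44 = 86
  {Cedar, Maple} + {Oak, Hollow}: 50 + 38 = 88
  {Oak} + {Cedar, Maple, Hollow}: 38 + 60 = 98
  {Cedar, Oak} + {Maple, Hollow}: 44 + 52 = 96
  {Maple, Oak} + {Cedar, Hollow}: 54 + 44 = 98
  … (7 splits in total)
  {Cedar, Maple, Oak} + {Hollow}: 60 + 18 = 78  ← best
Best: vehicle 1 Pine → Cedar → Oak → Maple → Pine = 60; vehicle 2 Pine → Hollow → Pine = 18; combined 78.

78 — the smallest possible combined total.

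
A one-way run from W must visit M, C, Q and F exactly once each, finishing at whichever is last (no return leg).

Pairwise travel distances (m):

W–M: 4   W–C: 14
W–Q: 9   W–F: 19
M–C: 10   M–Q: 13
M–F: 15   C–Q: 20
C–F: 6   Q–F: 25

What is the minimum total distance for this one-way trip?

There are 4! = 24 possible orderings.
W → M → C → Q → F: 4+10+20+25 = 59
W → M → C → F → Q: 4+10+6+25 = 45
W → M → Q → C → F: 4+13+20+6 = 43
W → M → Q → F → C: 4+13+25+6 = 48
W → M → F → C → Q: 4+15+6+20 = 45
W → M → F → Q → C: 4+15+25+20 = 64
W → C → M → Q → F: 14+10+13+25 = 62
W → C → M → F → Q: 14+10+15+25 = 64
W → C → Q → M → F: 14+20+13+15 = 62
W → C → Q → F → M: 14+20+25+15 = 74
W → C → F → M → Q: 14+6+15+13 = 48
W → C → F → Q → M: 14+6+25+13 = 58
W → Q → M → C → F: 9+13+10+6 = 38
W → Q → M → F → C: 9+13+15+6 = 43
… (10 more)
The minimum is 38.
One shortest path: W → Q → M → C → F.

Minimum one-way distance = 38 m.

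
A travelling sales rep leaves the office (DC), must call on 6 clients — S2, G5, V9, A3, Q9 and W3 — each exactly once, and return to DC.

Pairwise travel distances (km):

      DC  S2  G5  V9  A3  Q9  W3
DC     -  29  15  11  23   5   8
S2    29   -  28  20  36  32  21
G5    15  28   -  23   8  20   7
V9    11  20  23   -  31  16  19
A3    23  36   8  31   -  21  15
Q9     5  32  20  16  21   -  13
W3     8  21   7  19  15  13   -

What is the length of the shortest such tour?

Shortest round trip = 93 km.

DC - S2 - G5 - V9 - A3 - Q9 - W3 - DC: 29+28+23+31+21+13+8 = 153
DC - S2 - G5 - V9 - A3 - W3 - Q9 - DC: 29+28+23+31+15+13+5 = 144
DC - S2 - G5 - V9 - Q9 - A3 - W3 - DC: 29+28+23+16+21+15+8 = 140
DC - S2 - G5 - V9 - Q9 - W3 - A3 - DC: 29+28+23+16+13+15+23 = 147
DC - S2 - G5 - V9 - W3 - A3 - Q9 - DC: 29+28+23+19+15+21+5 = 140
DC - S2 - G5 - V9 - W3 - Q9 - A3 - DC: 29+28+23+19+13+21+23 = 156
DC - S2 - G5 - A3 - V9 - Q9 - W3 - DC: 29+28+8+31+16+13+8 = 133
DC - S2 - G5 - A3 - V9 - W3 - Q9 - DC: 29+28+8+31+19+13+5 = 133
… (352 more)
DC - V9 - S2 - W3 - G5 - A3 - Q9 - DC: 11+20+21+7+8+21+5 = 93  ← best
The minimum is 93.
One optimal route: DC → V9 → S2 → W3 → G5 → A3 → Q9 → DC (or its reverse).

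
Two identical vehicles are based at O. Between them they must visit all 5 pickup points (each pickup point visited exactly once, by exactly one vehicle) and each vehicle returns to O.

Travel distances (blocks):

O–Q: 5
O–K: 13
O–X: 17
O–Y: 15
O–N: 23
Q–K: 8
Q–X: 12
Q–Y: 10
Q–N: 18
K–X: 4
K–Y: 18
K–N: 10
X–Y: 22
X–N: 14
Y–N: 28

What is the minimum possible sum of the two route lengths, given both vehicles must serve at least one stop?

There are 2^4 − 1 = 15 ways to divide the 5 stops into two non-empty groups. For each, the best each vehicle can do is its own shortest tour through its group:
  {Q} + {K, X, Y, N}: 10 + 74 = 84
  {K} + {Q, X, Y, N}: 26 + 74 = 100
  {Q, K} + {X, Y, N}: 26 + 74 = 100
  {X} + {Q, K, Y, N}: 34 + 66 = 100
  {Q, X} + {K, Y, N}: 34 + 66 = 100
  {K, X} + {Q, Y, N}: 34 + 66 = 100
  … (15 splits in total)
Best: vehicle 1 O → Q → O = 10; vehicle 2 O → K → X → N → Y → O = 74; combined 84.

84 blocks — the smallest possible combined total.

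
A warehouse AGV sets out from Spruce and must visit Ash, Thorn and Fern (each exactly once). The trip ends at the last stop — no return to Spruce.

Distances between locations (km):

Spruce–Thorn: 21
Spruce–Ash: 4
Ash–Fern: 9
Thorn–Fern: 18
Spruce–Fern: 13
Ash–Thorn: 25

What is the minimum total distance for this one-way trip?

Shortest open route: 31 km.

There are 3! = 6 possible orderings.
Spruce→Ash→Thorn→Fern: 4+25+18 = 47
Spruce→Ash→Fern→Thorn: 4+9+18 = 31
Spruce→Thorn→Ash→Fern: 21+25+9 = 55
Spruce→Thorn→Fern→Ash: 21+18+9 = 48
Spruce→Fern→Ash→Thorn: 13+9+25 = 47
Spruce→Fern→Thorn→Ash: 13+18+25 = 56
The minimum is 31.
One shortest path: Spruce → Ash → Fern → Thorn.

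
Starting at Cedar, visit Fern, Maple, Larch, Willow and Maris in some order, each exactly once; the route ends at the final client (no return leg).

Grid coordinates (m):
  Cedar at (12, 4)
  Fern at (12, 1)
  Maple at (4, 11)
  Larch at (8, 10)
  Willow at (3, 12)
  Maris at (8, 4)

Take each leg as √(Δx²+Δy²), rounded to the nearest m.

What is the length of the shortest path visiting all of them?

There are 5! = 120 possible orderings.
Cedar - Fern - Maple - Larch - Willow - Maris: 3+13+4+5+9 = 34
Cedar - Fern - Maple - Larch - Maris - Willow: 3+13+4+6+9 = 35
Cedar - Fern - Maple - Willow - Larch - Maris: 3+13+1+5+6 = 28
Cedar - Fern - Maple - Willow - Maris - Larch: 3+13+1+9+6 = 32
Cedar - Fern - Maple - Maris - Larch - Willow: 3+13+8+6+5 = 35
Cedar - Fern - Maple - Maris - Willow - Larch: 3+13+8+9+5 = 38
Cedar - Fern - Larch - Maple - Willow - Maris: 3+10+4+1+9 = 27
Cedar - Fern - Larch - Maple - Maris - Willow: 3+10+4+8+9 = 34
Cedar - Fern - Larch - Willow - Maple - Maris: 3+10+5+1+8 = 27
Cedar - Fern - Larch - Willow - Maris - Maple: 3+10+5+9+8 = 35
Cedar - Fern - Larch - Maris - Maple - Willow: 3+10+6+8+1 = 28
Cedar - Fern - Larch - Maris - Willow - Maple: 3+10+6+9+1 = 29
Cedar - Fern - Willow - Maple - Larch - Maris: 3+14+1+4+6 = 28
Cedar - Fern - Willow - Maple - Maris - Larch: 3+14+1+8+6 = 32
… (106 more)
Cedar - Fern - Maris - Larch - Maple - Willow: 3+5+6+4+1 = 19  ← best
The minimum is 19.
One shortest path: Cedar → Fern → Maris → Larch → Maple → Willow.

19 m — the minimum one-way total.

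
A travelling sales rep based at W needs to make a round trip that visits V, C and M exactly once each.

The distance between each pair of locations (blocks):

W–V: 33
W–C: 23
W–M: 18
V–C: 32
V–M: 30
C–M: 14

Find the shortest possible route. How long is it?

W → V → C → M → W: 33+32+14+18 = 97
W → V → M → C → W: 33+30+14+23 = 100
W → C → V → M → W: 23+32+30+18 = 103
The minimum is 97.
One optimal route: W → V → C → M → W (or its reverse).

97 blocks — the shortest possible round trip.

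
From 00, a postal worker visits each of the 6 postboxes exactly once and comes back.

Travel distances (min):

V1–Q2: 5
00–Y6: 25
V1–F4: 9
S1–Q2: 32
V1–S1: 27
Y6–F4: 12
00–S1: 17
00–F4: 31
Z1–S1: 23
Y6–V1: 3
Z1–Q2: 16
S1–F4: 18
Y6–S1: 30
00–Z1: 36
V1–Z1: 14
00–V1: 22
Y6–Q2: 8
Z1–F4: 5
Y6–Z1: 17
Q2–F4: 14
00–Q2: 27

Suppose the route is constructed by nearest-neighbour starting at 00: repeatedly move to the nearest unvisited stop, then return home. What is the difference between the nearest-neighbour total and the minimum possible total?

00: S1=17, V1=22, Y6=25, Q2=27, F4=31, Z1=36 ⇒ S1
S1: F4=18, Z1=23, V1=27, Y6=30, Q2=32 ⇒ F4
F4: Z1=5, V1=9, Y6=12, Q2=14 ⇒ Z1
Z1: V1=14, Q2=16, Y6=17 ⇒ V1
V1: Y6=3, Q2=5 ⇒ Y6
Y6: Q2=8 ⇒ Q2
NN route 00 → S1 → F4 → Z1 → V1 → Y6 → Q2 → 00 costs 92.
Optimal: 00 → Y6 → V1 → Q2 → Z1 → F4 → S1 → 00 costs 89 (by enumerating all 360 distinct tours).
Excess = 92 − 89 = 3.

3 min longer than the optimal tour.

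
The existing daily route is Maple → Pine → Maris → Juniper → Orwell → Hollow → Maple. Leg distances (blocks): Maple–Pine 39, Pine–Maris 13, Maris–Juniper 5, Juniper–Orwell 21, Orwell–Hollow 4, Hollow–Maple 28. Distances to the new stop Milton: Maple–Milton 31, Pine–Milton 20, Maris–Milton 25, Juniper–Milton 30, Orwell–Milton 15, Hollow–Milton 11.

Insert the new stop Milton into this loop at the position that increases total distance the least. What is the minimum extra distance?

Minimum extra distance: 12 blocks, inserting Milton between Maple and Pine.

Insertion cost between consecutive stops i–j is d(i,Milton) + d(Milton,j) − d(i,j):
  between Maple and Pine: 31 + 20 − 39 = 12
  between Pine and Maris: 20 + 25 − 13 = 32
  between Maris and Juniper: 25 + 30 − 5 = 50
  between Juniper and Orwell: 30 + 15 − 21 = 24
  between Orwell and Hollow: 15 + 11 − 4 = 22
  between Hollow and Maple: 11 + 31 − 28 = 14
Cheapest insertion is between Maple and Pine, adding 12.
New total = 110 + 12 = 122.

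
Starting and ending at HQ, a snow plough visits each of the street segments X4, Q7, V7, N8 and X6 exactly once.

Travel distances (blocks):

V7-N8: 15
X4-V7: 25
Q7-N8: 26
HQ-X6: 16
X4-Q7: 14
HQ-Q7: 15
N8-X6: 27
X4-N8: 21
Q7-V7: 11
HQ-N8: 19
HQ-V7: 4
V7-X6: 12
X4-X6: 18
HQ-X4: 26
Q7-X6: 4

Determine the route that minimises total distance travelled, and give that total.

Minimum total distance: 74 blocks.

There are 60 distinct closed tours to check (reversals are equivalent).
HQ→X4→Q7→V7→N8→X6→HQ: 26+14+11+15+27+16 = 109
HQ→X4→Q7→V7→X6→N8→HQ: 26+14+11+12+27+19 = 109
HQ→X4→Q7→N8→V7→X6→HQ: 26+14+26+15+12+16 = 109
HQ→X4→Q7→N8→X6→V7→HQ: 26+14+26+27+12+4 = 109
HQ→X4→Q7→X6→V7→N8→HQ: 26+14+4+12+15+19 = 90
HQ→X4→Q7→X6→N8→V7→HQ: 26+14+4+27+15+4 = 90
HQ→X4→V7→Q7→N8→X6→HQ: 26+25+11+26+27+16 = 131
HQ→X4→V7→Q7→X6→N8→HQ: 26+25+11+4+27+19 = 112
HQ→X4→V7→N8→Q7→X6→HQ: 26+25+15+26+4+16 = 112
HQ→X4→V7→N8→X6→Q7→HQ: 26+25+15+27+4+15 = 112
HQ→X4→V7→X6→Q7→N8→HQ: 26+25+12+4+26+19 = 112
HQ→X4→V7→X6→N8→Q7→HQ: 26+25+12+27+26+15 = 131
HQ→X4→N8→Q7→V7→X6→HQ: 26+21+26+11+12+16 = 112
HQ→X4→N8→Q7→X6→V7→HQ: 26+21+26+4+12+4 = 93
… (46 more)
HQ→V7→N8→X4→Q7→X6→HQ: 4+15+21+14+4+16 = 74  ← best
The minimum is 74.
One optimal route: HQ → V7 → N8 → X4 → Q7 → X6 → HQ (or its reverse).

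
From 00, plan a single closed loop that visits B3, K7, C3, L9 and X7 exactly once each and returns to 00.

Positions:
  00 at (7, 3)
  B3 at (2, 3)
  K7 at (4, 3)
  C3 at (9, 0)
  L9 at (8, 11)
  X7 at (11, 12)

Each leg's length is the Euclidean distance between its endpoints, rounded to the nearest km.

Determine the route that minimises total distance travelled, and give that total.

Minimum total distance: 34 km.

With 5 stops there are 5!/2 = 60 distinct round trips (a route and its reverse cost the same).
00 - B3 - K7 - C3 - L9 - X7 - 00: 5+2+6+11+3+10 = 37
00 - B3 - K7 - C3 - X7 - L9 - 00: 5+2+6+12+3+8 = 36
00 - B3 - K7 - L9 - C3 - X7 - 00: 5+2+9+11+12+10 = 49
00 - B3 - K7 - L9 - X7 - C3 - 00: 5+2+9+3+12+4 = 35
00 - B3 - K7 - X7 - C3 - L9 - 00: 5+2+11+12+11+8 = 49
00 - B3 - K7 - X7 - L9 - C3 - 00: 5+2+11+3+11+4 = 36
00 - B3 - C3 - K7 - L9 - X7 - 00: 5+8+6+9+3+10 = 41
00 - B3 - C3 - K7 - X7 - L9 - 00: 5+8+6+11+3+8 = 41
00 - B3 - C3 - L9 - K7 - X7 - 00: 5+8+11+9+11+10 = 54
00 - B3 - C3 - L9 - X7 - K7 - 00: 5+8+11+3+11+3 = 41
00 - B3 - C3 - X7 - K7 - L9 - 00: 5+8+12+11+9+8 = 53
00 - B3 - C3 - X7 - L9 - K7 - 00: 5+8+12+3+9+3 = 40
00 - B3 - L9 - K7 - C3 - X7 - 00: 5+10+9+6+12+10 = 52
00 - B3 - L9 - K7 - X7 - C3 - 00: 5+10+9+11+12+4 = 51
… (46 more)
00 - K7 - B3 - L9 - X7 - C3 - 00: 3+2+10+3+12+4 = 34  ← best
The minimum is 34.
One optimal route: 00 → K7 → B3 → L9 → X7 → C3 → 00 (or its reverse).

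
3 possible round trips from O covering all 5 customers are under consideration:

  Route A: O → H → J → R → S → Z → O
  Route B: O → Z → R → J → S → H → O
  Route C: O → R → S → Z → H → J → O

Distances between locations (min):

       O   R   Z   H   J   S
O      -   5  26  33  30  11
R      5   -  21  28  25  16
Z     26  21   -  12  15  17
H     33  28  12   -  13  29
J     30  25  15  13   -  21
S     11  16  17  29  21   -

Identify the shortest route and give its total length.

Route A: 33 + 13 + 25 + 16 + 17 + 26 = 130
Route B: 26 + 21 + 25 + 21 + 29 + 33 = 155
Route C: 5 + 16 + 17 + 12 + 13 + 30 = 93

Shortest is Route C, total 93 min.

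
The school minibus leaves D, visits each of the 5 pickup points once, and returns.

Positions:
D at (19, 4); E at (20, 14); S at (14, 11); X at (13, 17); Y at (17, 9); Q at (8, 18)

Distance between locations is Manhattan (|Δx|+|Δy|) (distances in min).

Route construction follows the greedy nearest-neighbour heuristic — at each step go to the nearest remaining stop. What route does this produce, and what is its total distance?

Nearest-neighbour total = 52 min; route D → Y → S → X → Q → E → D.

At D the remaining stops are Y 7, E 11, S 12, X 19, Q 25; go to Y.
At Y the remaining stops are S 5, E 8, X 12, Q 18; go to S.
At S the remaining stops are X 7, E 9, Q 13; go to X.
At X the remaining stops are Q 6, E 10; go to Q.
At Q the remaining stops are E 16; go to E.
Return E→D: 11.
Total = 7 + 5 + 7 + 6 + 16 + 11 = 52.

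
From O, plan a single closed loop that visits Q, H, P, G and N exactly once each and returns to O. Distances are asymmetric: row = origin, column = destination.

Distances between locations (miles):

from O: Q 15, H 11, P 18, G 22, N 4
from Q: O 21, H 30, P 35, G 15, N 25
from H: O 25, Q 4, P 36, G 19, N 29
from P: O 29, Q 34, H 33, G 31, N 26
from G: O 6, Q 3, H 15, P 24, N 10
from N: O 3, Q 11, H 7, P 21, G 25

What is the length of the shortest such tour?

O - Q - H - P - G - N - O: 15+30+36+31+10+3 = 125
O - Q - H - P - N - G - O: 15+30+36+26+25+6 = 138
O - Q - H - G - P - N - O: 15+30+19+24+26+3 = 117
O - Q - H - G - N - P - O: 15+30+19+10+21+29 = 124
O - Q - H - N - P - G - O: 15+30+29+21+31+6 = 132
O - Q - H - N - G - P - O: 15+30+29+25+24+29 = 152
O - Q - P - H - G - N - O: 15+35+33+19+10+3 = 115
O - Q - P - H - N - G - O: 15+35+33+29+25+6 = 143
O - Q - P - G - H - N - O: 15+35+31+15+29+3 = 128
O - Q - P - G - N - H - O: 15+35+31+10+7+25 = 123
O - Q - P - N - H - G - O: 15+35+26+7+19+6 = 108
O - Q - P - N - G - H - O: 15+35+26+25+15+25 = 141
O - Q - G - H - P - N - O: 15+15+15+36+26+3 = 110
O - Q - G - H - N - P - O: 15+15+15+29+21+29 = 124
… (106 more)
O - P - N - H - Q - G - O: 18+26+7+4+15+6 = 76  ← best
The minimum is 76.
One optimal route: O → P → N → H → Q → G → O.

Minimum total distance: 76 miles.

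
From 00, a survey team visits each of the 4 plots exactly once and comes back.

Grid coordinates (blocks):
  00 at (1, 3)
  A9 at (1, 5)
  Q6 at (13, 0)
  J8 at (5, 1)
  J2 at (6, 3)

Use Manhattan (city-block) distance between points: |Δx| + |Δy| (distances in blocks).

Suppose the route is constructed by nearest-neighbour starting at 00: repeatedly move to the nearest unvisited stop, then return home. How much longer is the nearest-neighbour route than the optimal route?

From 00: A9=2, J2=5, J8=6, Q6=15 → choose A9 (2).
From A9: J2=7, J8=8, Q6=17 → choose J2 (7).
From J2: J8=3, Q6=10 → choose J8 (3).
From J8: Q6=9 → choose Q6 (9).
NN route 00 → A9 → J2 → J8 → Q6 → 00 costs 36.
Optimal: 00 → A9 → J8 → Q6 → J2 → 00 costs 34 (by enumerating all 12 distinct tours).
Excess = 36 − 34 = 2.

2 blocks longer than the optimal tour.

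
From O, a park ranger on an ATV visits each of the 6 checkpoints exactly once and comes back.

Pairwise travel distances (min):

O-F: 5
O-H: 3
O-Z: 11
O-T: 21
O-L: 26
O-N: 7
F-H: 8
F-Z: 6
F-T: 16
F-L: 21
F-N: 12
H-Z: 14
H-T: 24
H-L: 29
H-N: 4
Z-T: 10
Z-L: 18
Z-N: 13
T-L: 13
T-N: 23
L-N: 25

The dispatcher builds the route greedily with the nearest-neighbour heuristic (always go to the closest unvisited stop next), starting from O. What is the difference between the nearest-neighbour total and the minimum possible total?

The nearest-neighbour route is 8 min longer than optimal.

O: H=3, F=5, N=7, Z=11, T=21, L=26 ⇒ H
H: N=4, F=8, Z=14, T=24, L=29 ⇒ N
N: F=12, Z=13, T=23, L=25 ⇒ F
F: Z=6, T=16, L=21 ⇒ Z
Z: T=10, L=18 ⇒ T
T: L=13 ⇒ L
NN route O → H → N → F → Z → T → L → O costs 74.
Optimal: O → F → Z → T → L → N → H → O costs 66 (by enumerating all 360 distinct tours).
Excess = 74 − 66 = 8.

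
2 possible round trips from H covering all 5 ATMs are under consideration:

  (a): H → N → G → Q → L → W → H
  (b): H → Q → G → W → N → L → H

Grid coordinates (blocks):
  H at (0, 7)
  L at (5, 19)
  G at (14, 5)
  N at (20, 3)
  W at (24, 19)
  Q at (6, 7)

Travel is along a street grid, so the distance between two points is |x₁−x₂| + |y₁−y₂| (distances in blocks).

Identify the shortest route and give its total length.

(a): 24 + 8 + 10 + 13 + 19 + 36 = 110
(b): 6 + 10 + 24 + 20 + 31 + 17 = 108

Shortest is (b), total 108 blocks.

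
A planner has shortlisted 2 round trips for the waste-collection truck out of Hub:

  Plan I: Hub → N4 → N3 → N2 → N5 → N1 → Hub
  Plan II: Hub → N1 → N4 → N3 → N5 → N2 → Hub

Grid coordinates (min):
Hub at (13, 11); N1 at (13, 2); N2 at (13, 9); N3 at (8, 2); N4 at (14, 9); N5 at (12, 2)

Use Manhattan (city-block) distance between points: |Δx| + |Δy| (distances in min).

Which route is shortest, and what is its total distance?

Shortest is Plan II, total 44 min.

Plan I: 3 + 13 + 12 + 8 + 1 + 9 = 46
Plan II: 9 + 8 + 13 + 4 + 8 + 2 = 44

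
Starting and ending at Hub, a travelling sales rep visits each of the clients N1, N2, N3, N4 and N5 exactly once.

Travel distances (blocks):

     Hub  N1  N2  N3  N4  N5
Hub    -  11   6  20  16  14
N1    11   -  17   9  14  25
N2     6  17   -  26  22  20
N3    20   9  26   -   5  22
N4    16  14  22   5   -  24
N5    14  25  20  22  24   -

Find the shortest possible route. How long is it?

There are 60 distinct closed tours to check (reversals are equivalent).
Hub→N1→N2→N3→N4→N5→Hub: 11+17+26+5+24+14 = 97
Hub→N1→N2→N3→N5→N4→Hub: 11+17+26+22+24+16 = 116
Hub→N1→N2→N4→N3→N5→Hub: 11+17+22+5+22+14 = 91
Hub→N1→N2→N4→N5→N3→Hub: 11+17+22+24+22+20 = 116
Hub→N1→N2→N5→N3→N4→Hub: 11+17+20+22+5+16 = 91
Hub→N1→N2→N5→N4→N3→Hub: 11+17+20+24+5+20 = 97
Hub→N1→N3→N2→N4→N5→Hub: 11+9+26+22+24+14 = 106
Hub→N1→N3→N2→N5→N4→Hub: 11+9+26+20+24+16 = 106
Hub→N1→N3→N4→N2→N5→Hub: 11+9+5+22+20+14 = 81
Hub→N1→N3→N4→N5→N2→Hub: 11+9+5+24+20+6 = 75
Hub→N1→N3→N5→N2→N4→Hub: 11+9+22+20+22+16 = 100
Hub→N1→N3→N5→N4→N2→Hub: 11+9+22+24+22+6 = 94
Hub→N1→N4→N2→N3→N5→Hub: 11+14+22+26+22+14 = 109
Hub→N1→N4→N2→N5→N3→Hub: 11+14+22+20+22+20 = 109
… (46 more)
The minimum is 75.
One optimal route: Hub → N1 → N3 → N4 → N5 → N2 → Hub (or its reverse).

Shortest round trip = 75 blocks.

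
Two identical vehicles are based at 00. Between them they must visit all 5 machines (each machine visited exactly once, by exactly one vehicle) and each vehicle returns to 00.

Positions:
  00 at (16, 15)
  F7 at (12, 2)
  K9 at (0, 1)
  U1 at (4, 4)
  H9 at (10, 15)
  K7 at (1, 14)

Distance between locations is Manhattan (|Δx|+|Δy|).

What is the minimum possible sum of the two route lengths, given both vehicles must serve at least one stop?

There are 2^4 − 1 = 15 ways to divide the 5 stops into two non-empty groups. For each, the best each vehicle can do is its own shortest tour through its group:
  {F7} + {K9, U1, H9, K7}: 34 + 60 = 94
  {K9} + {F7, U1, H9, K7}: 60 + 56 = 116
  {F7, K9} + {U1, H9, K7}: 60 + 52 = 112
  {U1} + {F7, K9, H9, K7}: 46 + 60 = 106
  {F7, U1} + {K9, H9, K7}: 50 + 60 = 110
  {K9, U1} + {F7, H9, K7}: 60 + 56 = 116
  … (15 splits in total)
  {H9} + {F7, K9, U1, K7}: 12 + 64 = 76  ← best
Best: vehicle 1 00 → H9 → 00 = 12; vehicle 2 00 → F7 → U1 → K9 → K7 → 00 = 64; combined 76.

Minimum combined distance: 76.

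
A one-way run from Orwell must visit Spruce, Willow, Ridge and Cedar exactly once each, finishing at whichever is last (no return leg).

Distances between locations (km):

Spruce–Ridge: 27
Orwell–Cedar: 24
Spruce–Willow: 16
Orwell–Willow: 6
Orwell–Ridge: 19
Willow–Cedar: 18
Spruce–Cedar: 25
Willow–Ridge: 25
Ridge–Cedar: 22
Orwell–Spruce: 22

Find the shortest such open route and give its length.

There are 4! = 24 possible orderings.
Orwell → Spruce → Willow → Ridge → Cedar: 22+16+25+22 = 85
Orwell → Spruce → Willow → Cedar → Ridge: 22+16+18+22 = 78
Orwell → Spruce → Ridge → Willow → Cedar: 22+27+25+18 = 92
Orwell → Spruce → Ridge → Cedar → Willow: 22+27+22+18 = 89
Orwell → Spruce → Cedar → Willow → Ridge: 22+25+18+25 = 90
Orwell → Spruce → Cedar → Ridge → Willow: 22+25+22+25 = 94
Orwell → Willow → Spruce → Ridge → Cedar: 6+16+27+22 = 71
Orwell → Willow → Spruce → Cedar → Ridge: 6+16+25+22 = 69
Orwell → Willow → Ridge → Spruce → Cedar: 6+25+27+25 = 83
Orwell → Willow → Ridge → Cedar → Spruce: 6+25+22+25 = 78
Orwell → Willow → Cedar → Spruce → Ridge: 6+18+25+27 = 76
Orwell → Willow → Cedar → Ridge → Spruce: 6+18+22+27 = 73
Orwell → Ridge → Spruce → Willow → Cedar: 19+27+16+18 = 80
Orwell → Ridge → Spruce → Cedar → Willow: 19+27+25+18 = 89
… (10 more)
The minimum is 69.
One shortest path: Orwell → Willow → Spruce → Cedar → Ridge.

69 km — the minimum one-way total.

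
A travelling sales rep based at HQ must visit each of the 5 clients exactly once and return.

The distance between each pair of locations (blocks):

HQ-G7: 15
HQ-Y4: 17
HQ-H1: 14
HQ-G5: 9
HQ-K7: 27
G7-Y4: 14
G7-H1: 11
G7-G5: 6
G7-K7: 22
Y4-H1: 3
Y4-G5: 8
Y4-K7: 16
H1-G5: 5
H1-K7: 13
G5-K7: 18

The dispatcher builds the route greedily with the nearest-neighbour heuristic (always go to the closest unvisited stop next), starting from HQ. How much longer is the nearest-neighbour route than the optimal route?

10 blocks longer than the optimal tour.

From HQ: G5=9, H1=14, G7=15, Y4=17, K7=27 → choose G5 (9).
From G5: H1=5, G7=6, Y4=8, K7=18 → choose H1 (5).
From H1: Y4=3, G7=11, K7=13 → choose Y4 (3).
From Y4: G7=14, K7=16 → choose G7 (14).
From G7: K7=22 → choose K7 (22).
NN route HQ → G5 → H1 → Y4 → G7 → K7 → HQ costs 80.
Optimal: HQ → G7 → K7 → Y4 → H1 → G5 → HQ costs 70 (by enumerating all 60 distinct tours).
Excess = 80 − 70 = 10.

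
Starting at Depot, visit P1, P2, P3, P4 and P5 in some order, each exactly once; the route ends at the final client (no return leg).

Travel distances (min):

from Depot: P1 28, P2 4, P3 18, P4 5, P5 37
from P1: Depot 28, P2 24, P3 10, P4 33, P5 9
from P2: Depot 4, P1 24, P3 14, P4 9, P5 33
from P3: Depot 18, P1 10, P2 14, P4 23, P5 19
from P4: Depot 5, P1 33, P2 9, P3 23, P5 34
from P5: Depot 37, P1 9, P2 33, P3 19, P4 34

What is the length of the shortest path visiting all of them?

Shortest open route: 47 min.

There are 5! = 120 possible orderings.
Depot - P1 - P2 - P3 - P4 - P5: 28+24+14+23+34 = 123
Depot - P1 - P2 - P3 - P5 - P4: 28+24+14+19+34 = 119
Depot - P1 - P2 - P4 - P3 - P5: 28+24+9+23+19 = 103
Depot - P1 - P2 - P4 - P5 - P3: 28+24+9+34+19 = 114
Depot - P1 - P2 - P5 - P3 - P4: 28+24+33+19+23 = 127
Depot - P1 - P2 - P5 - P4 - P3: 28+24+33+34+23 = 142
Depot - P1 - P3 - P2 - P4 - P5: 28+10+14+9+34 = 95
Depot - P1 - P3 - P2 - P5 - P4: 28+10+14+33+34 = 119
Depot - P1 - P3 - P4 - P2 - P5: 28+10+23+9+33 = 103
Depot - P1 - P3 - P4 - P5 - P2: 28+10+23+34+33 = 128
Depot - P1 - P3 - P5 - P2 - P4: 28+10+19+33+9 = 99
Depot - P1 - P3 - P5 - P4 - P2: 28+10+19+34+9 = 100
Depot - P1 - P4 - P2 - P3 - P5: 28+33+9+14+19 = 103
Depot - P1 - P4 - P2 - P5 - P3: 28+33+9+33+19 = 122
… (106 more)
Depot - P4 - P2 - P3 - P1 - P5: 5+9+14+10+9 = 47  ← best
The minimum is 47.
One shortest path: Depot → P4 → P2 → P3 → P1 → P5.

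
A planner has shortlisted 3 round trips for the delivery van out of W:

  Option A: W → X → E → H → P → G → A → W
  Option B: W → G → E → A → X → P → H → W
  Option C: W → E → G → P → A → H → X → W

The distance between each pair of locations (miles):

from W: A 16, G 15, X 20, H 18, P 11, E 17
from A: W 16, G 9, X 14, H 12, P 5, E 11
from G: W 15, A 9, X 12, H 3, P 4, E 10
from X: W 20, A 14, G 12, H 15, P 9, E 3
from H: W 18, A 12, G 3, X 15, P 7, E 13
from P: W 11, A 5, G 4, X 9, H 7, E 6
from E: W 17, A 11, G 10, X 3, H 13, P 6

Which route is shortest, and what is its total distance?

Shortest is Option A, total 72 miles.

Option A: 20 + 3 + 13 + 7 + 4 + 9 + 16 = 72
Option B: 15 + 10 + 11 + 14 + 9 + 7 + 18 = 84
Option C: 17 + 10 + 4 + 5 + 12 + 15 + 20 = 83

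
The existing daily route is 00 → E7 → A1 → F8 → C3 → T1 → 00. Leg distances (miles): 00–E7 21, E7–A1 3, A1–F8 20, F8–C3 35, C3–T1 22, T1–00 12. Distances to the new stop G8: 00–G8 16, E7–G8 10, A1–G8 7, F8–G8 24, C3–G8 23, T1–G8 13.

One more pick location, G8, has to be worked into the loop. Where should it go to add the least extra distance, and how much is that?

+5 miles — insert G8 between 00 and E7.

Insertion cost between consecutive stops i–j is d(i,G8) + d(G8,j) − d(i,j):
  between 00 and E7: 16 + 10 − 21 = 5
  between E7 and A1: 10 + 7 − 3 = 14
  between A1 and F8: 7 + 24 − 20 = 11
  between F8 and C3: 24 + 23 − 35 = 12
  between C3 and T1: 23 + 13 − 22 = 14
  between T1 and 00: 13 + 16 − 12 = 17
Cheapest insertion is between 00 and E7, adding 5.
New total = 113 + 5 = 118.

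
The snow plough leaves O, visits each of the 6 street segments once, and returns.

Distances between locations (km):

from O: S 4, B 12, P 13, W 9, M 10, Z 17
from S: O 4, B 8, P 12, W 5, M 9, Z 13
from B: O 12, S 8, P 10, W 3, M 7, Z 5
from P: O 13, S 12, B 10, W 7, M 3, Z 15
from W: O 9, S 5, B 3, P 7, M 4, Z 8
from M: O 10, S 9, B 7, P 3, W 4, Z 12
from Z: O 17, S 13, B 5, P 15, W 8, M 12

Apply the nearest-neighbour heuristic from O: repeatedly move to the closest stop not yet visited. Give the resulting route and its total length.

45 km along O → S → W → B → Z → M → P → O.

O → [S:4 / W:9 / M:10 / B:12 / P:13 / Z:17] → S (4)
S → [W:5 / B:8 / M:9 / P:12 / Z:13] → W (5)
W → [B:3 / M:4 / P:7 / Z:8] → B (3)
B → [Z:5 / M:7 / P:10] → Z (5)
Z → [M:12 / P:15] → M (12)
M → [P:3] → P (3)
Return P→O: 13.
Total = 4 + 5 + 3 + 5 + 12 + 3 + 13 = 45.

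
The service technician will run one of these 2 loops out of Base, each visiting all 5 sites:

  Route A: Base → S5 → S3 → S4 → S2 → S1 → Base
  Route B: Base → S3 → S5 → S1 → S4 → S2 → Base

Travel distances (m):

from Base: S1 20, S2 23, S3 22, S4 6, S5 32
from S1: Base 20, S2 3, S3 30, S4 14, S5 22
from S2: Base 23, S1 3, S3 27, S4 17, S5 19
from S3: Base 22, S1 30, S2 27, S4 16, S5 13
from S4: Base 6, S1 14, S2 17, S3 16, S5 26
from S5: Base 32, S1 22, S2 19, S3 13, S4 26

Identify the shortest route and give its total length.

Route A: 32 + 13 + 16 + 17 + 3 + 20 = 101
Route B: 22 + 13 + 22 + 14 + 17 + 23 = 111

Shortest is Route A, total 101 m.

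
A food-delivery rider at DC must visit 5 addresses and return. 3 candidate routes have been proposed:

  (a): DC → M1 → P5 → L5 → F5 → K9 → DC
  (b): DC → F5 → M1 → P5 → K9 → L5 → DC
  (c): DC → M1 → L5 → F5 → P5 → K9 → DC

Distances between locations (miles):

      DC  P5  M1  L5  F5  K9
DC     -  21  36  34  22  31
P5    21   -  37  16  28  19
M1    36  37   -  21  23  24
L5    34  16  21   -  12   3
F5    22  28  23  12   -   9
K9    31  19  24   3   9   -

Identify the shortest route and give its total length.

(a): 36 + 37 + 16 + 12 + 9 + 31 = 141
(b): 22 + 23 + 37 + 19 + 3 + 34 = 138
(c): 36 + 21 + 12 + 28 + 19 + 31 = 147

138 miles — (b) is the shortest.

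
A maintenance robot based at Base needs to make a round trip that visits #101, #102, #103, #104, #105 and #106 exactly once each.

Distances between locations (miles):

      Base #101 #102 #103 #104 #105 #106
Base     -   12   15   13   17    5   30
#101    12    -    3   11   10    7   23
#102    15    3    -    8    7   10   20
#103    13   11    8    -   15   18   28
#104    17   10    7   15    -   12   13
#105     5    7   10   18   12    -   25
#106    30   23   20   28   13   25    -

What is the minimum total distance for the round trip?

Shortest round trip = 76 miles.

There are 360 distinct closed tours to check (reversals are equivalent).
Base-#101-#102-#103-#104-#105-#106-Base: 12+3+8+15+12+25+30 = 105
Base-#101-#102-#103-#104-#106-#105-Base: 12+3+8+15+13+25+5 = 81
Base-#101-#102-#103-#105-#104-#106-Base: 12+3+8+18+12+13+30 = 96
Base-#101-#102-#103-#105-#106-#104-Base: 12+3+8+18+25+13+17 = 96
Base-#101-#102-#103-#106-#104-#105-Base: 12+3+8+28+13+12+5 = 81
Base-#101-#102-#103-#106-#105-#104-Base: 12+3+8+28+25+12+17 = 105
Base-#101-#102-#104-#103-#105-#106-Base: 12+3+7+15+18+25+30 = 110
Base-#101-#102-#104-#103-#106-#105-Base: 12+3+7+15+28+25+5 = 95
… (352 more)
Base-#103-#102-#104-#106-#101-#105-Base: 13+8+7+13+23+7+5 = 76  ← best
The minimum is 76.
One optimal route: Base → #103 → #102 → #104 → #106 → #101 → #105 → Base (or its reverse).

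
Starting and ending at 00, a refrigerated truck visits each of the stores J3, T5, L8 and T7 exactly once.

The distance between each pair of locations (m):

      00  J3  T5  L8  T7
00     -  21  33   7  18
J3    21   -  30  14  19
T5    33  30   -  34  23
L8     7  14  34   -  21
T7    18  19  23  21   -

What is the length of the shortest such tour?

Shortest round trip = 92 m.

There are 12 distinct closed tours to check (reversals are equivalent).
00 - J3 - T5 - L8 - T7 - 00: 21+30+34+21+18 = 124
00 - J3 - T5 - T7 - L8 - 00: 21+30+23+21+7 = 102
00 - J3 - L8 - T5 - T7 - 00: 21+14+34+23+18 = 110
00 - J3 - L8 - T7 - T5 - 00: 21+14+21+23+33 = 112
00 - J3 - T7 - T5 - L8 - 00: 21+19+23+34+7 = 104
00 - J3 - T7 - L8 - T5 - 00: 21+19+21+34+33 = 128
00 - T5 - J3 - L8 - T7 - 00: 33+30+14+21+18 = 116
00 - T5 - J3 - T7 - L8 - 00: 33+30+19+21+7 = 110
00 - T5 - L8 - J3 - T7 - 00: 33+34+14+19+18 = 118
00 - T5 - T7 - J3 - L8 - 00: 33+23+19+14+7 = 96
00 - L8 - J3 - T5 - T7 - 00: 7+14+30+23+18 = 92
00 - L8 - T5 - J3 - T7 - 00: 7+34+30+19+18 = 108
The minimum is 92.
One optimal route: 00 → L8 → J3 → T5 → T7 → 00 (or its reverse).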